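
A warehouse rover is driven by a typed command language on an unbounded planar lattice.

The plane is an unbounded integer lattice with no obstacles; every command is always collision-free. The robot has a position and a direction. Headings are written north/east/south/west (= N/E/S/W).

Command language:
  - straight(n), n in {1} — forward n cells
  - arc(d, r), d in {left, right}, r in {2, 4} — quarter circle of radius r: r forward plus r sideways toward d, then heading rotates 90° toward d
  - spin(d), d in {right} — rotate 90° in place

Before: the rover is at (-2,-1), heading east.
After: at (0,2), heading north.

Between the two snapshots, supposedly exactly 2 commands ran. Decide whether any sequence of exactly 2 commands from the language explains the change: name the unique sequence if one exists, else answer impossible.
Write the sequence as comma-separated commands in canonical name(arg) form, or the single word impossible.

arc(left, 2), straight(1)

key: position moved to (0,2) AND the heading swung to N — translation plus rotation needed
begin: at (-2,-1), heading east
[1] after arc(left, 2): at (0,1), heading north
[2] after straight(1): at (0,2), heading north
uniquely the one of 36 2-step routes that fits.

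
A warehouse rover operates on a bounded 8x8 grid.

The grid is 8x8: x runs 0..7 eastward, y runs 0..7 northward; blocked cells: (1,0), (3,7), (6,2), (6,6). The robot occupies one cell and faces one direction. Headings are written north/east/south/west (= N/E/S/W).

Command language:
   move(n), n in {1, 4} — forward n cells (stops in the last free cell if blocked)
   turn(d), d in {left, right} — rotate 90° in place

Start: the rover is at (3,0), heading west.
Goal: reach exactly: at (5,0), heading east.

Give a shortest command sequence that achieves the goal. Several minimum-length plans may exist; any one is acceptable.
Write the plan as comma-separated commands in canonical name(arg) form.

turn(right), turn(right), move(1), move(1)

start: at (3,0), heading west
t=1 turn(right) ⇒ at (3,0), heading north
t=2 turn(right) ⇒ at (3,0), heading east
t=3 move(1) ⇒ at (4,0), heading east
t=4 move(1) ⇒ at (5,0), heading east
nothing shorter than 4 reaches the goal.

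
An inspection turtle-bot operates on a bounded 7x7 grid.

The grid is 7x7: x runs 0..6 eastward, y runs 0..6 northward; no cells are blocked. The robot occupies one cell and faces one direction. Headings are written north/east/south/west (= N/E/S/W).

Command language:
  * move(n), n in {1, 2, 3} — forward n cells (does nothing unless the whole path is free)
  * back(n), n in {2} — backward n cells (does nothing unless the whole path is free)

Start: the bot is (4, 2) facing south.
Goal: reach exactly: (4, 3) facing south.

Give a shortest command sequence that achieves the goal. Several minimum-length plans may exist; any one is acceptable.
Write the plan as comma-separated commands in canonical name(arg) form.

initial: (4, 2) facing south
1. move(1) → (4, 1) facing south
2. back(2) → (4, 3) facing south
minimal: 2 command(s), checked below 2.

move(1), back(2)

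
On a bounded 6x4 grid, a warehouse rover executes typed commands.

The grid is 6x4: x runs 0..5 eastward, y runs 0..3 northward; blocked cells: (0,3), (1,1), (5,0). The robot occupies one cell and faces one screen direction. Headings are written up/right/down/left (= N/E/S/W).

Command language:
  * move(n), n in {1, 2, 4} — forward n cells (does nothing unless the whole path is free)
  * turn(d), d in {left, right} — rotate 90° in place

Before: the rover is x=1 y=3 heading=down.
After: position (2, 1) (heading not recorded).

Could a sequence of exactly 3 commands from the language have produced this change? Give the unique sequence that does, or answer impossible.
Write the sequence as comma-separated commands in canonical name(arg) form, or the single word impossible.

no 3-step route produces this change.

impossible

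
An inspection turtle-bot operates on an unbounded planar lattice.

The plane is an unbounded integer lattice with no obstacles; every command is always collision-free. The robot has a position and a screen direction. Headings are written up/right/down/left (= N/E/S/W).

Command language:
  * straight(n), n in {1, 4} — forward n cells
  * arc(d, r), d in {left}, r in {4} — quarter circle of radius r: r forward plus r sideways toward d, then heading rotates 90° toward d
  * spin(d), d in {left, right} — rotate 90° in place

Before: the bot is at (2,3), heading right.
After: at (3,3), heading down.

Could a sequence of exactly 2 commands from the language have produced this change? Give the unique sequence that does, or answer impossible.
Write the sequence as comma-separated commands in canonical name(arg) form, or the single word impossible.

straight(1), spin(right)

key: position moved to (3,3) AND the heading swung to S — translation plus rotation needed
initial: at (2,3), heading right
t=1 straight(1) ⇒ at (3,3), heading right
t=2 spin(right) ⇒ at (3,3), heading down
all 25 alternatives checked — unique.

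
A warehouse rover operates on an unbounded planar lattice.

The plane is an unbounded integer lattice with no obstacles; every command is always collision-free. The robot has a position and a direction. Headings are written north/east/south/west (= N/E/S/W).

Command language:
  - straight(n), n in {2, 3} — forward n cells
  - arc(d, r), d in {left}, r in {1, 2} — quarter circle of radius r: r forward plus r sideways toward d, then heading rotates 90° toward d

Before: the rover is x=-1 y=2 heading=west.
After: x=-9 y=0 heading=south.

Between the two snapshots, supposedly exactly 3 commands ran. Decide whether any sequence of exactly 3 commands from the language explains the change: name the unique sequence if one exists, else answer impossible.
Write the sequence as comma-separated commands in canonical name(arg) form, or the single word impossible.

straight(3), straight(3), arc(left, 2)

key: cell and facing (now S) both changed — the 3 commands mix motion and turning
initial: x=-1 y=2 heading=west
step 1 (straight(3)): x=-4 y=2 heading=west
step 2 (straight(3)): x=-7 y=2 heading=west
step 3 (arc(left, 2)): x=-9 y=0 heading=south
uniquely the one of 64 3-step routes that fits.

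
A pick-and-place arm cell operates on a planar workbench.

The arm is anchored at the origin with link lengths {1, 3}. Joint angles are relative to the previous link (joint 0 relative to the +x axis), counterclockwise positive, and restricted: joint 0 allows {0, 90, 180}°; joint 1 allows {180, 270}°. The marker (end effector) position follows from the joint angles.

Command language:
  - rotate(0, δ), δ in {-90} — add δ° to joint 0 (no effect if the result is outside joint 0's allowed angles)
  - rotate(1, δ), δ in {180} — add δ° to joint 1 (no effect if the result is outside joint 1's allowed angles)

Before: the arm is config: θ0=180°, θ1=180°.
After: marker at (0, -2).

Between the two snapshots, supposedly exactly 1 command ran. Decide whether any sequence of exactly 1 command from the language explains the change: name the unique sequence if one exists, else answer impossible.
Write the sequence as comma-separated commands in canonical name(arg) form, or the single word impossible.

rotate(0, -90)

t0: config: θ0=180°, θ1=180°
t=1 rotate(0, -90) ⇒ config: θ0=90°, θ1=180°
no rival 1-sequence matches.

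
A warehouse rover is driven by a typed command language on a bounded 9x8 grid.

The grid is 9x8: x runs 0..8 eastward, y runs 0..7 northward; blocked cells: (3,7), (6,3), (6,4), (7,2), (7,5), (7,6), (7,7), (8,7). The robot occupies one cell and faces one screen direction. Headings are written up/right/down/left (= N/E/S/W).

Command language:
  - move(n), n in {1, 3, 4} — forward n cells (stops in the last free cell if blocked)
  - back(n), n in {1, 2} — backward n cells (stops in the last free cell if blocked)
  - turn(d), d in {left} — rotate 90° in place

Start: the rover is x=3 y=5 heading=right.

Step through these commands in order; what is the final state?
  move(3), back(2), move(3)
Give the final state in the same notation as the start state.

start: x=3 y=5 heading=right
1. move(3) → x=6 y=5 heading=right
2. back(2) → x=4 y=5 heading=right
3. move(3) → x=6 y=5 heading=right

x=6 y=5 heading=right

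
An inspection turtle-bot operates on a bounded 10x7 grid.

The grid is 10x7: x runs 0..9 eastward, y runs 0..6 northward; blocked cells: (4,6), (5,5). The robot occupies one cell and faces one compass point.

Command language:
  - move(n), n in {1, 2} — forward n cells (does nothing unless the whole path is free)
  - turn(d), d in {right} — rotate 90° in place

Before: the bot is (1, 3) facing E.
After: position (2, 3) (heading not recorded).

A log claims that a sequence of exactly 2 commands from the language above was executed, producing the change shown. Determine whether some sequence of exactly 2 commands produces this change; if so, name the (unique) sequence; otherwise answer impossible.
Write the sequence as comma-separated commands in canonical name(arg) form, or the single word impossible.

move(1), turn(right)

key: running turn(right) before move(1) would end elsewhere — order is forced
t0: (1, 3) facing E
1. move(1) → (2, 3) facing E
2. turn(right) → (2, 3) facing S
no rival 2-sequence matches.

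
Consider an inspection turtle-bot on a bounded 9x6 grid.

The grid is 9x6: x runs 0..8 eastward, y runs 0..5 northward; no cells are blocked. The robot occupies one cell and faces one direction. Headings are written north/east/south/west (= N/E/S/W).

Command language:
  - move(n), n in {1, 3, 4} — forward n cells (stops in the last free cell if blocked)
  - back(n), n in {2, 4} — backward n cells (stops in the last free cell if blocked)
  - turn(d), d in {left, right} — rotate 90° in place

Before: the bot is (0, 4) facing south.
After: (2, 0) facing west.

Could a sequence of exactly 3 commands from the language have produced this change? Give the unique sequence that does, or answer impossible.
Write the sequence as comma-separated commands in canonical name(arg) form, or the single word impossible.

move(4), turn(right), back(2)

key: order matters: swapping move(4) and back(2) lands elsewhere
t0: (0, 4) facing south
[1] after move(4): (0, 0) facing south
[2] after turn(right): (0, 0) facing west
[3] after back(2): (2, 0) facing west
no rival 3-sequence matches.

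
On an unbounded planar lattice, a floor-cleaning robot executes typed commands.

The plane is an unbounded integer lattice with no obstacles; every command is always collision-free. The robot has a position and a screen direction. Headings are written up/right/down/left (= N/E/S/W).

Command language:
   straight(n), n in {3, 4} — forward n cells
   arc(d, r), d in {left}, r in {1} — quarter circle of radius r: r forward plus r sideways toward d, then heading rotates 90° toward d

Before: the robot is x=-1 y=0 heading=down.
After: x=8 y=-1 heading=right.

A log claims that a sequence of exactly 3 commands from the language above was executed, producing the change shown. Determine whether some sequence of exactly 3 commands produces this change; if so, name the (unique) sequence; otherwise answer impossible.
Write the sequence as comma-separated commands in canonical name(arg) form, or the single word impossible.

key: position moved to (8,-1) AND the heading swung to E — translation plus rotation needed
start: x=-1 y=0 heading=down
t=1 arc(left, 1) ⇒ x=0 y=-1 heading=right
t=2 straight(4) ⇒ x=4 y=-1 heading=right
t=3 straight(4) ⇒ x=8 y=-1 heading=right
no rival 3-sequence matches.

arc(left, 1), straight(4), straight(4)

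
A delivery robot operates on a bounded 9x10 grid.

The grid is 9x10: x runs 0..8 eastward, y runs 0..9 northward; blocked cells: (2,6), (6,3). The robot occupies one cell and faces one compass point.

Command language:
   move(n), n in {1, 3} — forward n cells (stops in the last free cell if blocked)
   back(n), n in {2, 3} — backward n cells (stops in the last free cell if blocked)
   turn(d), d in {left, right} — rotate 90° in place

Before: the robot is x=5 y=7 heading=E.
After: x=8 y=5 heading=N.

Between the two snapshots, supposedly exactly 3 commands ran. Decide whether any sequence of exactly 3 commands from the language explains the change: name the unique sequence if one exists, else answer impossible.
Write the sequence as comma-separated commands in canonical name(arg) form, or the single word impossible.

key: order matters: swapping move(3) and back(2) lands elsewhere
begin: x=5 y=7 heading=E
[1] after move(3): x=8 y=7 heading=E
[2] after turn(left): x=8 y=7 heading=N
[3] after back(2): x=8 y=5 heading=N
all 216 alternatives checked — unique.

move(3), turn(left), back(2)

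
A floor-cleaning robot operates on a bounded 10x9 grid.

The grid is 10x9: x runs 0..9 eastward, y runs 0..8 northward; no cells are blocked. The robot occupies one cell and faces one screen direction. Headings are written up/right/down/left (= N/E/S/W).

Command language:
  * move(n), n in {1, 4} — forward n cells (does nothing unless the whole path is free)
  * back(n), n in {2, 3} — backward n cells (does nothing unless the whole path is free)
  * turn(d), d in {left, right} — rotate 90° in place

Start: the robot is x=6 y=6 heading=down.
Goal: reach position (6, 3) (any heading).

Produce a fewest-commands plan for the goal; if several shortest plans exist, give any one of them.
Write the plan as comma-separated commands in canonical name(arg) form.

initial: x=6 y=6 heading=down
1. turn(left) → x=6 y=6 heading=right
2. turn(left) → x=6 y=6 heading=up
3. back(3) → x=6 y=3 heading=up
shorter routes all fall short; 3 is best.

turn(left), turn(left), back(3)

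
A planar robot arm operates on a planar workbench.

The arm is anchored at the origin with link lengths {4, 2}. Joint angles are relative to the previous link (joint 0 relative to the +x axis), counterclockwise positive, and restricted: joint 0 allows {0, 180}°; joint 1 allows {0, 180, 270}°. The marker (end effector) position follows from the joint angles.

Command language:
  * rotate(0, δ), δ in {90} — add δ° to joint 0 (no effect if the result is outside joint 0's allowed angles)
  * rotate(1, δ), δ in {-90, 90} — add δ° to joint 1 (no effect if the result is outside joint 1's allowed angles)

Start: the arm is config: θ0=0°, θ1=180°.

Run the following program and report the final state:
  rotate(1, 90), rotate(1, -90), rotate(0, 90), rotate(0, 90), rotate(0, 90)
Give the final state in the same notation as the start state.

begin: config: θ0=0°, θ1=180°
[1] after rotate(1, 90): config: θ0=0°, θ1=270°
[2] after rotate(1, -90): config: θ0=0°, θ1=180°
[3] after rotate(0, 90): config: θ0=0°, θ1=180°
[4] after rotate(0, 90): config: θ0=0°, θ1=180°
[5] after rotate(0, 90): config: θ0=0°, θ1=180°

config: θ0=0°, θ1=180°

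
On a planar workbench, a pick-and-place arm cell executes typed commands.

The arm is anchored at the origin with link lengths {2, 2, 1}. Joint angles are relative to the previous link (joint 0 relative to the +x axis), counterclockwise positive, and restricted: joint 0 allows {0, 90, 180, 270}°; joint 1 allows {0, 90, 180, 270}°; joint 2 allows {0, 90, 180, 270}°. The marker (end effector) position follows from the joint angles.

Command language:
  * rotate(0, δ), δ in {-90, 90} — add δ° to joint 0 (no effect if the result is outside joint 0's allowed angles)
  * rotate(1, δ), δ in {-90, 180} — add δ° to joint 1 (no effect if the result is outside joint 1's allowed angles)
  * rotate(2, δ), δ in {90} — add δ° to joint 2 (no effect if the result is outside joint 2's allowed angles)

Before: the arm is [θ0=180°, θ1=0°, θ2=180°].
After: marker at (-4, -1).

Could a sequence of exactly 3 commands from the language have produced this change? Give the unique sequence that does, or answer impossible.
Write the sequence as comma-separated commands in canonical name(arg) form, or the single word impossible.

t0: [θ0=180°, θ1=0°, θ2=180°]
t=1 rotate(2, 90) ⇒ [θ0=180°, θ1=0°, θ2=270°]
t=2 rotate(2, 90) ⇒ [θ0=180°, θ1=0°, θ2=0°]
t=3 rotate(2, 90) ⇒ [θ0=180°, θ1=0°, θ2=90°]
no other 3-command option fits: unique.

rotate(2, 90), rotate(2, 90), rotate(2, 90)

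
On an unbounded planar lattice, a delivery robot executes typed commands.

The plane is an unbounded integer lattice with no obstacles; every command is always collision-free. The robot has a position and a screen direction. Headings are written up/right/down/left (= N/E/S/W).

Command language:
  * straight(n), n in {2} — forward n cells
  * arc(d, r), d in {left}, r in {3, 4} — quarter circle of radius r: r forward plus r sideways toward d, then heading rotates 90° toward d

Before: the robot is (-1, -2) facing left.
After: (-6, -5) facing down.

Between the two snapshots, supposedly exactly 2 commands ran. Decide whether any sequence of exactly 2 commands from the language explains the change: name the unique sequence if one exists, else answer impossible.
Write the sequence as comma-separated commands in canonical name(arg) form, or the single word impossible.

key: order matters: swapping straight(2) and arc(left, 3) lands elsewhere
t0: (-1, -2) facing left
1. straight(2) → (-3, -2) facing left
2. arc(left, 3) → (-6, -5) facing down
no other 2-command option fits: unique.

straight(2), arc(left, 3)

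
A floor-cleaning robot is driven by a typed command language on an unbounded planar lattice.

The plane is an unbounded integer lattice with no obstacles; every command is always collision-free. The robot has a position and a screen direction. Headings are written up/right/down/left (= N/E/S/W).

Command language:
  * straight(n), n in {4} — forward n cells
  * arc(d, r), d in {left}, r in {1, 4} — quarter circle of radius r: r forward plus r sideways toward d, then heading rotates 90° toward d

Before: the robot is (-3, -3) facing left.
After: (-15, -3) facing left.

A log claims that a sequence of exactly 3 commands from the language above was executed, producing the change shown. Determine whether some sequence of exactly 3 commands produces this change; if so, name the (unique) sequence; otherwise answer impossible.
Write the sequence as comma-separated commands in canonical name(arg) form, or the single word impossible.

key: heading stays W — no command in the sequence turns
begin: (-3, -3) facing left
1. straight(4) → (-7, -3) facing left
2. straight(4) → (-11, -3) facing left
3. straight(4) → (-15, -3) facing left
no rival 3-sequence matches.

straight(4), straight(4), straight(4)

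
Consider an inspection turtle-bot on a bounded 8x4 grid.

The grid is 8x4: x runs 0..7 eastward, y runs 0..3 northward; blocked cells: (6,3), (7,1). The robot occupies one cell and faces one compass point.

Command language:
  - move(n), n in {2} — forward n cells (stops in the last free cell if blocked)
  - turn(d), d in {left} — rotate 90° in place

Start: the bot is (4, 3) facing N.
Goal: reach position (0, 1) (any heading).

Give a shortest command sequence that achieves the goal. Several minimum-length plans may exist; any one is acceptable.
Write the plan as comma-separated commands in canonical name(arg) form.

begin: (4, 3) facing N
t=1 turn(left) ⇒ (4, 3) facing W
t=2 move(2) ⇒ (2, 3) facing W
t=3 move(2) ⇒ (0, 3) facing W
t=4 turn(left) ⇒ (0, 3) facing S
t=5 move(2) ⇒ (0, 1) facing S
minimal: 5 command(s), checked below 5.

turn(left), move(2), move(2), turn(left), move(2)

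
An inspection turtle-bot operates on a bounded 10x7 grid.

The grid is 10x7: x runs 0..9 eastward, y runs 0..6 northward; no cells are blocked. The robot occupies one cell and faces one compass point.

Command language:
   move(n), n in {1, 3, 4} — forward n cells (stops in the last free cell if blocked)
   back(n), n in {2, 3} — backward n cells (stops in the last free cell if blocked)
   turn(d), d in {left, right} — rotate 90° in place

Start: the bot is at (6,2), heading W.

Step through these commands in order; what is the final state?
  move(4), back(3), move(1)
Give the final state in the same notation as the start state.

at (4,2), heading W

start: at (6,2), heading W
t=1 move(4) ⇒ at (2,2), heading W
t=2 back(3) ⇒ at (5,2), heading W
t=3 move(1) ⇒ at (4,2), heading W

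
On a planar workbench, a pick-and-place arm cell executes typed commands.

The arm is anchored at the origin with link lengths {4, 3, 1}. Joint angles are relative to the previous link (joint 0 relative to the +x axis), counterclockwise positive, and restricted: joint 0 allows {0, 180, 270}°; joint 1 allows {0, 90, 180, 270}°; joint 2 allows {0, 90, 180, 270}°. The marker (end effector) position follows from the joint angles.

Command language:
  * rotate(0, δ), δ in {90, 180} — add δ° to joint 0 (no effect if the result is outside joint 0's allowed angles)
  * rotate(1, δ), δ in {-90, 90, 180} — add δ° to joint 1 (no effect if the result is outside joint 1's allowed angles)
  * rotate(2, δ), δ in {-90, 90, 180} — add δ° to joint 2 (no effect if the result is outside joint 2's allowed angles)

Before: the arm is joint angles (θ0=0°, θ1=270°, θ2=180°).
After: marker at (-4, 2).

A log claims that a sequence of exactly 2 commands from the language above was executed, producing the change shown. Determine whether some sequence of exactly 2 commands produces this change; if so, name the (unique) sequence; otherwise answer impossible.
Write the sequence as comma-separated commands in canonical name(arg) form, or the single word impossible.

rotate(0, 90), rotate(0, 180)

key: running rotate(0, 180) before rotate(0, 90) would end elsewhere — order is forced
initial: joint angles (θ0=0°, θ1=270°, θ2=180°)
[1] after rotate(0, 90): joint angles (θ0=0°, θ1=270°, θ2=180°)
[2] after rotate(0, 180): joint angles (θ0=180°, θ1=270°, θ2=180°)
no rival 2-sequence matches.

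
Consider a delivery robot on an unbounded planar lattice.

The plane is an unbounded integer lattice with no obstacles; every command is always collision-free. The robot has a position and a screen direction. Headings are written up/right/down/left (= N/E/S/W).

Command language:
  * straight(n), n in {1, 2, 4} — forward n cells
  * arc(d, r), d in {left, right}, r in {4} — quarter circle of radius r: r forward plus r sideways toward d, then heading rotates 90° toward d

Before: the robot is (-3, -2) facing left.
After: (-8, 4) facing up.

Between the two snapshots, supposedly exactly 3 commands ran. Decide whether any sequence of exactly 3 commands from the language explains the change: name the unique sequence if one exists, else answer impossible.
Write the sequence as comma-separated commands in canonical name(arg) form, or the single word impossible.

straight(1), arc(right, 4), straight(2)

key: order matters: swapping straight(1) and straight(2) lands elsewhere
initial: (-3, -2) facing left
t=1 straight(1) ⇒ (-4, -2) facing left
t=2 arc(right, 4) ⇒ (-8, 2) facing up
t=3 straight(2) ⇒ (-8, 4) facing up
uniquely the one of 125 3-step routes that fits.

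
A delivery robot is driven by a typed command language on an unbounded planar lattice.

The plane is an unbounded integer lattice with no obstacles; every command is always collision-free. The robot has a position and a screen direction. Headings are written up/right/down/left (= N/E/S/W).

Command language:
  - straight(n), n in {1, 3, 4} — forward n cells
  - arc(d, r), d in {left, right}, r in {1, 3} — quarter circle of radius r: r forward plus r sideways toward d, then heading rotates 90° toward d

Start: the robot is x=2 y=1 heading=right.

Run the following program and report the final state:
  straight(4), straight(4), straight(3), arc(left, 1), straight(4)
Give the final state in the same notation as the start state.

initial: x=2 y=1 heading=right
step 1 (straight(4)): x=6 y=1 heading=right
step 2 (straight(4)): x=10 y=1 heading=right
step 3 (straight(3)): x=13 y=1 heading=right
step 4 (arc(left, 1)): x=14 y=2 heading=up
step 5 (straight(4)): x=14 y=6 heading=up

x=14 y=6 heading=up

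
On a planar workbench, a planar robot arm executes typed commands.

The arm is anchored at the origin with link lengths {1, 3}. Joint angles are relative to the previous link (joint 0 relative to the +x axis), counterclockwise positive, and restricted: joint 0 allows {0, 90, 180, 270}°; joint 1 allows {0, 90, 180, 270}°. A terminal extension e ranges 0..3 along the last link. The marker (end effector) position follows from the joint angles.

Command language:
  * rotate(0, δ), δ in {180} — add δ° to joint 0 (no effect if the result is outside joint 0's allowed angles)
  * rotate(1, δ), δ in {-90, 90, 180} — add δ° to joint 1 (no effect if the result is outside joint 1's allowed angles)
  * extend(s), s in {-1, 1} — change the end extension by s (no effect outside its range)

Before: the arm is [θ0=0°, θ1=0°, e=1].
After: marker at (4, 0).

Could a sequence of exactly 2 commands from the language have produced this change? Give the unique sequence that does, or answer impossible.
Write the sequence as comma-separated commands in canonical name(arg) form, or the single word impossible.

extend(-1), extend(-1)

from: [θ0=0°, θ1=0°, e=1]
[1] after extend(-1): [θ0=0°, θ1=0°, e=0]
[2] after extend(-1): [θ0=0°, θ1=0°, e=0]
all 36 alternatives checked — unique.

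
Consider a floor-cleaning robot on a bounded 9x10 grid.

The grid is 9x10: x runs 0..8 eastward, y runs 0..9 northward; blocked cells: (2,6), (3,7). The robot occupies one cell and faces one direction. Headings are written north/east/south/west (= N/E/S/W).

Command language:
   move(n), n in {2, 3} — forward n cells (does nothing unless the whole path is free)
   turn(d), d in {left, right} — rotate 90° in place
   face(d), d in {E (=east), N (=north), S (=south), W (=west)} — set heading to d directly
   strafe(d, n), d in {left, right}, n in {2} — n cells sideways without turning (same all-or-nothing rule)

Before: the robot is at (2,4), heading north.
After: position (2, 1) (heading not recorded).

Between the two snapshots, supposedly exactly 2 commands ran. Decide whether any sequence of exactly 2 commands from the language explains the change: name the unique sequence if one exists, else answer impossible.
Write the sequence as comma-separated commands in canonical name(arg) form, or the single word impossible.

key: order matters: swapping face(S) and move(3) lands elsewhere
start: at (2,4), heading north
t=1 face(S) ⇒ at (2,4), heading south
t=2 move(3) ⇒ at (2,1), heading south
no other 2-command option fits: unique.

face(S), move(3)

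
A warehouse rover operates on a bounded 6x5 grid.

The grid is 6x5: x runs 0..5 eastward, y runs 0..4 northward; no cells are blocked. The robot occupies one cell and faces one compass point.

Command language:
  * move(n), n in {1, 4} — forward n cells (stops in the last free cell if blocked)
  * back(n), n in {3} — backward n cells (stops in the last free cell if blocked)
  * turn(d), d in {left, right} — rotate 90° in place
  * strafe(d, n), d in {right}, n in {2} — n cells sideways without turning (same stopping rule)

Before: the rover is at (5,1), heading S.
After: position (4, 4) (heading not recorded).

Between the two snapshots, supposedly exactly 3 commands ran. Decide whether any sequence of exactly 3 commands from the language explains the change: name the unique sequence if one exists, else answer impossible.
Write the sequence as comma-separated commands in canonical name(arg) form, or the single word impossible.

back(3), turn(right), move(1)

key: running move(1) before back(3) would end elsewhere — order is forced
initial: at (5,1), heading S
t=1 back(3) ⇒ at (5,4), heading S
t=2 turn(right) ⇒ at (5,4), heading W
t=3 move(1) ⇒ at (4,4), heading W
no other 3-command option fits: unique.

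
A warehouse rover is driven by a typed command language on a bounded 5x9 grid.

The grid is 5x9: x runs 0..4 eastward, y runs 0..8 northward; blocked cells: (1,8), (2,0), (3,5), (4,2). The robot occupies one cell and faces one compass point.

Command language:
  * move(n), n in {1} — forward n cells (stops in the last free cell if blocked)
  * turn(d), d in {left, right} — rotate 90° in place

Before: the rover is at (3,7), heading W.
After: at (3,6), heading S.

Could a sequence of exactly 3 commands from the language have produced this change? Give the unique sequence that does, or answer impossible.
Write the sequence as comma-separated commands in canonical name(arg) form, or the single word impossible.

key: running move(1) before turn(left) would end elsewhere — order is forced
t0: at (3,7), heading W
1. turn(left) → at (3,7), heading S
2. move(1) → at (3,6), heading S
3. move(1) → at (3,6), heading S
no other 3-command option fits: unique.

turn(left), move(1), move(1)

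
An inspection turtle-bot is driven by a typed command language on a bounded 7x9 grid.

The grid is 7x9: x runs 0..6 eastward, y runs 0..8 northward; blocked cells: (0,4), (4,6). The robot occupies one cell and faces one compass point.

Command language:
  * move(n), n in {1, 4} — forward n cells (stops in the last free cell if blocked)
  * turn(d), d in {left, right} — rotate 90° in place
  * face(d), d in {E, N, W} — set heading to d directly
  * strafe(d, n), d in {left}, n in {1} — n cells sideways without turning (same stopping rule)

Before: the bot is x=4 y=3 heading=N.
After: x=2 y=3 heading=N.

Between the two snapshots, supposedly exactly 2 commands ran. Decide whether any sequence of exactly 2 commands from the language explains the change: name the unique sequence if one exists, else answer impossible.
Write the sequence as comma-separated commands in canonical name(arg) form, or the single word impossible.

key: heading stays N — no command in the sequence turns
start: x=4 y=3 heading=N
t=1 strafe(left, 1) ⇒ x=3 y=3 heading=N
t=2 strafe(left, 1) ⇒ x=2 y=3 heading=N
all 64 alternatives checked — unique.

strafe(left, 1), strafe(left, 1)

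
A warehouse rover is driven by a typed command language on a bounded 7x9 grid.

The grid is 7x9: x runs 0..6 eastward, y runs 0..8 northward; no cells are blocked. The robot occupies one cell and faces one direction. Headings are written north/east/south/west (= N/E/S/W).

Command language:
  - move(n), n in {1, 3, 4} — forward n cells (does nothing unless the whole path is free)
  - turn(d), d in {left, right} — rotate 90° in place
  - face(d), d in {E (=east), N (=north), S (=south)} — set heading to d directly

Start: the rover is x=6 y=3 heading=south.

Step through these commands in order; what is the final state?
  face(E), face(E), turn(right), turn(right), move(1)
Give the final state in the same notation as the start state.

x=5 y=3 heading=west

initial: x=6 y=3 heading=south
step 1 (face(E)): x=6 y=3 heading=east
step 2 (face(E)): x=6 y=3 heading=east
step 3 (turn(right)): x=6 y=3 heading=south
step 4 (turn(right)): x=6 y=3 heading=west
step 5 (move(1)): x=5 y=3 heading=west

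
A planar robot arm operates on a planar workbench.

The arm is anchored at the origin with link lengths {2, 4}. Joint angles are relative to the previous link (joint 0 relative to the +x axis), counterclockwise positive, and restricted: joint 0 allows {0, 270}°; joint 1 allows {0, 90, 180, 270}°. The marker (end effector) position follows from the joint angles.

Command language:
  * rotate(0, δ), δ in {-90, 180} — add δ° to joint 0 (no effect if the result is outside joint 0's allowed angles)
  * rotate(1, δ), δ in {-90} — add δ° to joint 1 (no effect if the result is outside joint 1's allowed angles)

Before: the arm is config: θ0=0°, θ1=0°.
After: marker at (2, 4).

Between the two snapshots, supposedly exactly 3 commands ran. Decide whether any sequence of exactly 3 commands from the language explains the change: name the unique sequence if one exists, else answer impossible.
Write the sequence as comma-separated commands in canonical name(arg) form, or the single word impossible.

start: config: θ0=0°, θ1=0°
t=1 rotate(1, -90) ⇒ config: θ0=0°, θ1=270°
t=2 rotate(1, -90) ⇒ config: θ0=0°, θ1=180°
t=3 rotate(1, -90) ⇒ config: θ0=0°, θ1=90°
all 27 alternatives checked — unique.

rotate(1, -90), rotate(1, -90), rotate(1, -90)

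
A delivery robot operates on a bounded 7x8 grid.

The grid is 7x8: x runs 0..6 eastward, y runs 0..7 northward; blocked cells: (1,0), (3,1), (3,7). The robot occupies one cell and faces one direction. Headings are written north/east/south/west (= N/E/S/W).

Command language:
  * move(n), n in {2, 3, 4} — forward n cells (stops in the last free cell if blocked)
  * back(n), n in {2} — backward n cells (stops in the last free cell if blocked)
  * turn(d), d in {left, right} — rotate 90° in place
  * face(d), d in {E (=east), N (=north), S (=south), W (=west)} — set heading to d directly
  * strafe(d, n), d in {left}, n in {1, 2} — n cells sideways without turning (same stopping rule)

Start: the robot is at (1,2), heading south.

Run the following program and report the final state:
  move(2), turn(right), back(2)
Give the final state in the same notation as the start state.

at (2,1), heading west

begin: at (1,2), heading south
step 1 (move(2)): at (1,1), heading south
step 2 (turn(right)): at (1,1), heading west
step 3 (back(2)): at (2,1), heading west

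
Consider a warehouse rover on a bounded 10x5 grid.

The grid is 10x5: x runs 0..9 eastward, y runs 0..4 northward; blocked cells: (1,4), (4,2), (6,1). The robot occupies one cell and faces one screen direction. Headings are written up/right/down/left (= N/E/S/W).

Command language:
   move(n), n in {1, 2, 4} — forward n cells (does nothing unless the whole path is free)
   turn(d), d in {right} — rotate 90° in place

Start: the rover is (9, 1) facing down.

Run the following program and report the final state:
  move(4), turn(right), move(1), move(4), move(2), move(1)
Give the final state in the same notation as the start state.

(7, 1) facing left

t0: (9, 1) facing down
[1] after move(4): (9, 1) facing down
[2] after turn(right): (9, 1) facing left
[3] after move(1): (8, 1) facing left
[4] after move(4): (8, 1) facing left
[5] after move(2): (8, 1) facing left
[6] after move(1): (7, 1) facing left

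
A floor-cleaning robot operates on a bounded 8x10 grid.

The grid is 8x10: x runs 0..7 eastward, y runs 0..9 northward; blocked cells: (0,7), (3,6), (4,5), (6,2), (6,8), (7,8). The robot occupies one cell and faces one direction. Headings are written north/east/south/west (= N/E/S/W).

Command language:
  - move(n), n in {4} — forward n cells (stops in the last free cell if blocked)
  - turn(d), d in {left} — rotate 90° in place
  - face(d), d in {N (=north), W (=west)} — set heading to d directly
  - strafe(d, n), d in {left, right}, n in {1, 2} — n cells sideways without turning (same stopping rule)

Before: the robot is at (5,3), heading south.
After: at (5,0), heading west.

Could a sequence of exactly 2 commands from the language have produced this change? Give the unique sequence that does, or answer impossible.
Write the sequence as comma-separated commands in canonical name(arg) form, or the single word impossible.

key: move(4) runs into the grid edge before its full distance
t0: at (5,3), heading south
t=1 move(4) ⇒ at (5,0), heading south
t=2 face(W) ⇒ at (5,0), heading west
all 64 alternatives checked — unique.

move(4), face(W)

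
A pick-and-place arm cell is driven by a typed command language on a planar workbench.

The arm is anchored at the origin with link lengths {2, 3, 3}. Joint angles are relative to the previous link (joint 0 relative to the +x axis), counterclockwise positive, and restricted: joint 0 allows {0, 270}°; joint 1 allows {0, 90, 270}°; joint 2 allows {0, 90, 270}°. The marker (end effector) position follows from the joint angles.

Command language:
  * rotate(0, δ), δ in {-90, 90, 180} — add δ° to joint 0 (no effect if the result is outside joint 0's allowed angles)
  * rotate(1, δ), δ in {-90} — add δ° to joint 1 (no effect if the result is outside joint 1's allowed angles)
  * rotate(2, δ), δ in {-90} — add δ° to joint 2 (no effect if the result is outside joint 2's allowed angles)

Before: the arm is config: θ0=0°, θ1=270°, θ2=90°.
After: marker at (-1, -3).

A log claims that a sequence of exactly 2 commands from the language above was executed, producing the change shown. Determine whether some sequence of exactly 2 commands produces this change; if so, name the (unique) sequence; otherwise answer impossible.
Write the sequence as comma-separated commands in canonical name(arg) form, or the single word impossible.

rotate(2, -90), rotate(2, -90)

start: config: θ0=0°, θ1=270°, θ2=90°
[1] after rotate(2, -90): config: θ0=0°, θ1=270°, θ2=0°
[2] after rotate(2, -90): config: θ0=0°, θ1=270°, θ2=270°
no rival 2-sequence matches.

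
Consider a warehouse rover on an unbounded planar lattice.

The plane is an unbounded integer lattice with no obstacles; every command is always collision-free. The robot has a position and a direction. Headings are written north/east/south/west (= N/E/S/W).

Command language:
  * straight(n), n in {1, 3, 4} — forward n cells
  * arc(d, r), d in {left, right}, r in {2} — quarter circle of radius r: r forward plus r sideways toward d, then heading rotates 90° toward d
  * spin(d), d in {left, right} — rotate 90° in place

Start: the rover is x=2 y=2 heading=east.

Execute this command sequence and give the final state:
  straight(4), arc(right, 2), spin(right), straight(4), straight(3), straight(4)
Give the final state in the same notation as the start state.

x=-3 y=0 heading=west

from: x=2 y=2 heading=east
[1] after straight(4): x=6 y=2 heading=east
[2] after arc(right, 2): x=8 y=0 heading=south
[3] after spin(right): x=8 y=0 heading=west
[4] after straight(4): x=4 y=0 heading=west
[5] after straight(3): x=1 y=0 heading=west
[6] after straight(4): x=-3 y=0 heading=west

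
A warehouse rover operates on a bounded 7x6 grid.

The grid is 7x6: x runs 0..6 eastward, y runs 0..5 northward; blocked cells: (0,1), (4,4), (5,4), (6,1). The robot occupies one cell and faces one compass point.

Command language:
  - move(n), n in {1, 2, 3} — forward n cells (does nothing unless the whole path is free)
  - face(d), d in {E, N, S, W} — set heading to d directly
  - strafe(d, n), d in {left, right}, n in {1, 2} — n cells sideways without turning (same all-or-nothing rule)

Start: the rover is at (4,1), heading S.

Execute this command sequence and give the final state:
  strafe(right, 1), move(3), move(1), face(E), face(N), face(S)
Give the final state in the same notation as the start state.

at (3,0), heading S

begin: at (4,1), heading S
t=1 strafe(right, 1) ⇒ at (3,1), heading S
t=2 move(3) ⇒ at (3,1), heading S
t=3 move(1) ⇒ at (3,0), heading S
t=4 face(E) ⇒ at (3,0), heading E
t=5 face(N) ⇒ at (3,0), heading N
t=6 face(S) ⇒ at (3,0), heading S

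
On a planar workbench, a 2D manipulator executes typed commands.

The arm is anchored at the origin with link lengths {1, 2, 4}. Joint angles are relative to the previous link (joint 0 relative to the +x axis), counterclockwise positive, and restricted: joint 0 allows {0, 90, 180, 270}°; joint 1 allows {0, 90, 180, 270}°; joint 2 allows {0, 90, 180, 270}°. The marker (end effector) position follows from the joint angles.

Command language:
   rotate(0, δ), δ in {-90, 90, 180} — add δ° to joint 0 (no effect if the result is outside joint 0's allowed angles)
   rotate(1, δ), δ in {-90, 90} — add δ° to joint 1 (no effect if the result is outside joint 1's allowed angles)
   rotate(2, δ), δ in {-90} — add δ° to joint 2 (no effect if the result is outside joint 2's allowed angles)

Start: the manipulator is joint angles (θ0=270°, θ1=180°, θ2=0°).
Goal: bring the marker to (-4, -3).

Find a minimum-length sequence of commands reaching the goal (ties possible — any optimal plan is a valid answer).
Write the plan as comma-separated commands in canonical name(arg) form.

from: joint angles (θ0=270°, θ1=180°, θ2=0°)
t=1 rotate(2, -90) ⇒ joint angles (θ0=270°, θ1=180°, θ2=270°)
t=2 rotate(1, -90) ⇒ joint angles (θ0=270°, θ1=90°, θ2=270°)
t=3 rotate(1, -90) ⇒ joint angles (θ0=270°, θ1=0°, θ2=270°)
shorter routes all fall short; 3 is best.

rotate(2, -90), rotate(1, -90), rotate(1, -90)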